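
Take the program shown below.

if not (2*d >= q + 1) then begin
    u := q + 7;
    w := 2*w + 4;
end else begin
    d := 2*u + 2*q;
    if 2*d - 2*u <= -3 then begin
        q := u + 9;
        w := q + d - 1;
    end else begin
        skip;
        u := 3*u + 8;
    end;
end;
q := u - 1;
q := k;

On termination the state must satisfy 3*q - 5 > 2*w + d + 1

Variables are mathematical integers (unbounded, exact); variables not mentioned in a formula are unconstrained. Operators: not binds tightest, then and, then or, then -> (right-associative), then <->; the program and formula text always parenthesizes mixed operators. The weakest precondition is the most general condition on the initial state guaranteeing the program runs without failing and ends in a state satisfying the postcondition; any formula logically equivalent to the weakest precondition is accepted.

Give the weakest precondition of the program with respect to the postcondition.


Working backward. After the program, the postcondition 3*q - 5 > 2*w + d + 1 must hold; in canonical form it is 3*q > d + 2*w + 6.
Before q := k: 3*k > d + 2*w + 6
Before q := u - 1: 3*k > d + 2*w + 6
Then branch requires 3*k > d + 4*w + 14; else branch requires (4*q + 2*u <= -3 -> 3*k > 6*q + 8*u + 22) and ((not (4*q + 2*u <= -3)) -> 3*k > 2*q + 2*u + 2*w + 6).
Before the if: ((not (2*d >= q + 1)) -> 3*k > d + 4*w + 14) and (2*d >= q + 1 -> ((4*q + 2*u <= -3 -> 3*k > 6*q + 8*u + 22) and ((not (4*q + 2*u <= -3)) -> 3*k > 2*q + 2*u + 2*w + 6)))
Answer: WP = ((not (2*d >= q + 1)) -> 3*k > d + 4*w + 14) and (2*d >= q + 1 -> ((4*q + 2*u <= -3 -> 3*k > 6*q + 8*u + 22) and ((not (4*q + 2*u <= -3)) -> 3*k > 2*q + 2*u + 2*w + 6)))


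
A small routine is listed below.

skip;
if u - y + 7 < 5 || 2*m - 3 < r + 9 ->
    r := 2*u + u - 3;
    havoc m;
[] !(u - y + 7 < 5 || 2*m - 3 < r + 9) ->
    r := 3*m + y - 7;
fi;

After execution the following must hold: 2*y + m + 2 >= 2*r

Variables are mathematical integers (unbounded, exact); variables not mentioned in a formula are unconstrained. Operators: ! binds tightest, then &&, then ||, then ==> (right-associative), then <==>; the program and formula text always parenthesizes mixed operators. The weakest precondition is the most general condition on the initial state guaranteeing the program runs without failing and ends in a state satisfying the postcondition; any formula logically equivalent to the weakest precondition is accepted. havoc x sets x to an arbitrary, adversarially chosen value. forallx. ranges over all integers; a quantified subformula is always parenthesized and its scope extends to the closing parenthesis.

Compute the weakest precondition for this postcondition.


Working backward. After the program, the postcondition 2*y + m + 2 >= 2*r must hold; in canonical form it is m + 2*y >= 2*r - 2.
Then branch requires forall m_1. m_1 + 2*y >= 6*u - 8; else branch requires 5*m <= 16.
Before the if: ((u < y - 2 || 2*m < r + 12) ==> (forall m_1. m_1 + 2*y >= 6*u - 8)) && ((!(u < y - 2 || 2*m < r + 12)) ==> 5*m <= 16)
Before skip: ((u < y - 2 || 2*m < r + 12) ==> (forall m_1. m_1 + 2*y >= 6*u - 8)) && ((!(u < y - 2 || 2*m < r + 12)) ==> 5*m <= 16)
Answer: WP = ((u < y - 2 || 2*m < r + 12) ==> (forall m_1. m_1 + 2*y >= 6*u - 8)) && ((!(u < y - 2 || 2*m < r + 12)) ==> 5*m <= 16)


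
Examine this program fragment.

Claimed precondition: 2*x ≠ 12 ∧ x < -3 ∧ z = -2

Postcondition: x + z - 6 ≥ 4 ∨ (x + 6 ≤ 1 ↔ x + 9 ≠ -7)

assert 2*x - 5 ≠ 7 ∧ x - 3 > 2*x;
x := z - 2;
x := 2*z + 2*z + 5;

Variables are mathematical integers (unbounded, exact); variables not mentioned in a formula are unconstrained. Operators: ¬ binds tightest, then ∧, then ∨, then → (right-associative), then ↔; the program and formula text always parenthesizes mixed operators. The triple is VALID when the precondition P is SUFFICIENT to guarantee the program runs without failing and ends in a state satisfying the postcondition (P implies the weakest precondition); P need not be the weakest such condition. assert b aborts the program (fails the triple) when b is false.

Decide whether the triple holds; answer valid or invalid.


Working backward. After the program, the postcondition x + z - 6 ≥ 4 ∨ (x + 6 ≤ 1 ↔ x + 9 ≠ -7) must hold; in canonical form it is x + z ≥ 10 ∨ (x ≤ -5 ↔ x ≠ -16).
Before x := 2*z + 2*z + 5: 5*z ≥ 5 ∨ (4*z ≤ -10 ↔ 4*z ≠ -21)
Before x := z - 2: 5*z ≥ 5 ∨ (4*z ≤ -10 ↔ 4*z ≠ -21)
Before assert 2*x - 5 ≠ 7 ∧ x - 3 > 2*x: 2*x ≠ 12 ∧ x < -3 ∧ (5*z ≥ 5 ∨ (4*z ≤ -10 ↔ 4*z ≠ -21))
The weakest precondition is 2*x ≠ 12 ∧ x < -3 ∧ (5*z ≥ 5 ∨ (4*z ≤ -10 ↔ 4*z ≠ -21)).
Check whether 2*x ≠ 12 ∧ x < -3 ∧ z = -2 implies it.
Countermodel: at the initial state x = -4, z = -2, the precondition holds but the weakest precondition fails.
Answer: invalid


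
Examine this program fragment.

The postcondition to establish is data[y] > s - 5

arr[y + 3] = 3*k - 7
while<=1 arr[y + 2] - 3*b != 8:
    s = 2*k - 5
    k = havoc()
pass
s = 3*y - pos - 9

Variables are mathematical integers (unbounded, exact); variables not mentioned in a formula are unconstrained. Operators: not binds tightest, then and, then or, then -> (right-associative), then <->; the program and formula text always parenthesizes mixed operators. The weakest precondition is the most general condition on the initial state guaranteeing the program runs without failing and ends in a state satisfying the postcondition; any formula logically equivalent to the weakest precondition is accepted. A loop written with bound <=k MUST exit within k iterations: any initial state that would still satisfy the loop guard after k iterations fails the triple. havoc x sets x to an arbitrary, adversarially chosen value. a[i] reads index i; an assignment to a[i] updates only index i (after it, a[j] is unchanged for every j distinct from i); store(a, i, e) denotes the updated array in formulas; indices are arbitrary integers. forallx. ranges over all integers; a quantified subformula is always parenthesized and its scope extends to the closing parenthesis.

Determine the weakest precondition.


Working backward. After the program, data[y] > s - 5 must hold.
Before s := 3*y - pos - 9: data[y] + pos > 3*y - 14
Before skip: data[y] + pos > 3*y - 14
Before the loop (bound <=1), unroll the exhaustion recursion (WP_0 = exit-now case; WP_j = one more guarded iteration, up to j = 1):
  WP_0: (not (arr[y + 2] != 3*b + 8)) and data[y] + pos > 3*y - 14
  WP_1: (arr[y + 2] != 3*b + 8 -> ((not (arr[y + 2] != 3*b + 8)) and data[y] + pos > 3*y - 14)) and ((not (arr[y + 2] != 3*b + 8)) -> data[y] + pos > 3*y - 14)
So before the loop: (arr[y + 2] != 3*b + 8 -> ((not (arr[y + 2] != 3*b + 8)) and data[y] + pos > 3*y - 14)) and ((not (arr[y + 2] != 3*b + 8)) -> data[y] + pos > 3*y - 14)
Before arr[y + 3] := 3*k - 7: (store(arr, y + 3, 3*k - 7)[y + 2] != 3*b + 8 -> ((not (store(arr, y + 3, 3*k - 7)[y + 2] != 3*b + 8)) and data[y] + pos > 3*y - 14)) and ((not (store(arr, y + 3, 3*k - 7)[y + 2] != 3*b + 8)) -> data[y] + pos > 3*y - 14)
Answer: WP = (store(arr, y + 3, 3*k - 7)[y + 2] != 3*b + 8 -> ((not (store(arr, y + 3, 3*k - 7)[y + 2] != 3*b + 8)) and data[y] + pos > 3*y - 14)) and ((not (store(arr, y + 3, 3*k - 7)[y + 2] != 3*b + 8)) -> data[y] + pos > 3*y - 14)


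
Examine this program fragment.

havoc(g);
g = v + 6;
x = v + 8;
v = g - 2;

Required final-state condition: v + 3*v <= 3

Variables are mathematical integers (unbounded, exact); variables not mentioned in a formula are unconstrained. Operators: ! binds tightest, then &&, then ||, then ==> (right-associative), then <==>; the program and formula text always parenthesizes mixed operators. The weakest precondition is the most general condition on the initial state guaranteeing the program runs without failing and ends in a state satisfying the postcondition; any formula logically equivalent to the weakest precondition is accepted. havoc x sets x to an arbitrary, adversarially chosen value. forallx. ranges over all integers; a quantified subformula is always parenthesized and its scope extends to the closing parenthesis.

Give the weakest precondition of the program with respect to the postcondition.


Working backward. After the program, the postcondition v + 3*v <= 3 must hold; in canonical form it is 4*v <= 3.
Before v := g - 2: 4*g <= 11
Before x := v + 8: 4*g <= 11
Before g := v + 6: 4*v <= -13
Before havoc g: 4*v <= -13
Answer: WP = 4*v <= -13


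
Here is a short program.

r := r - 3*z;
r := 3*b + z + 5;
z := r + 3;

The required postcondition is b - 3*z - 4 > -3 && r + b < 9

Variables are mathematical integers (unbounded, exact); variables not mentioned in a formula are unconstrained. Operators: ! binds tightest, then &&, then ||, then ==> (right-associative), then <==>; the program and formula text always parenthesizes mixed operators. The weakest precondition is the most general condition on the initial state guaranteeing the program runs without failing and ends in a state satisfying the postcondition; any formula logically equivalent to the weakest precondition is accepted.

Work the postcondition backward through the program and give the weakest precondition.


Working backward. After the program, the postcondition b - 3*z - 4 > -3 && r + b < 9 must hold; in canonical form it is b > 3*z + 1 && b + r < 9.
Before z := r + 3: b > 3*r + 10 && b + r < 9
Before r := 3*b + z + 5: 8*b + 3*z < -25 && 4*b + z < 4
Before r := r - 3*z: 8*b + 3*z < -25 && 4*b + z < 4
Answer: WP = 8*b + 3*z < -25 && 4*b + z < 4


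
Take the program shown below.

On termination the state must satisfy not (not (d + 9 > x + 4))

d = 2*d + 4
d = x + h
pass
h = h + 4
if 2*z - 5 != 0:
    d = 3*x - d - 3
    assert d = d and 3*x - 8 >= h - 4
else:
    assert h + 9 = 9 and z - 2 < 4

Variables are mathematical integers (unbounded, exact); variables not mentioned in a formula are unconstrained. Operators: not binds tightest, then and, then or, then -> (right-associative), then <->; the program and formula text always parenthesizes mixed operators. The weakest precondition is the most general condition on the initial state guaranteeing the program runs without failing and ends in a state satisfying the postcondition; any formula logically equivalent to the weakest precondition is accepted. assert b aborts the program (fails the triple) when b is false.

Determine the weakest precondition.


Working backward. After the program, the postcondition not (not (d + 9 > x + 4)) must hold; in canonical form it is d > x - 5.
Then branch requires 3*x >= h + 4 and 2*x > d - 2; else branch requires h = 0 and z < 6 and d > x - 5.
Before the if: (2*z != 5 -> (3*x >= h + 4 and 2*x > d - 2)) and ((not (2*z != 5)) -> (h = 0 and z < 6 and d > x - 5))
Before h := h + 4: (2*z != 5 -> (3*x >= h + 8 and 2*x > d - 2)) and ((not (2*z != 5)) -> (h = -4 and z < 6 and d > x - 5))
Before skip: (2*z != 5 -> (3*x >= h + 8 and 2*x > d - 2)) and ((not (2*z != 5)) -> (h = -4 and z < 6 and d > x - 5))
Before d := x + h: (2*z != 5 -> (3*x >= h + 8 and x > h - 2)) and ((not (2*z != 5)) -> (h = -4 and z < 6 and h > -5))
Before d := 2*d + 4: (2*z != 5 -> (3*x >= h + 8 and x > h - 2)) and ((not (2*z != 5)) -> (h = -4 and z < 6 and h > -5))
Answer: WP = (2*z != 5 -> (3*x >= h + 8 and x > h - 2)) and ((not (2*z != 5)) -> (h = -4 and z < 6 and h > -5))


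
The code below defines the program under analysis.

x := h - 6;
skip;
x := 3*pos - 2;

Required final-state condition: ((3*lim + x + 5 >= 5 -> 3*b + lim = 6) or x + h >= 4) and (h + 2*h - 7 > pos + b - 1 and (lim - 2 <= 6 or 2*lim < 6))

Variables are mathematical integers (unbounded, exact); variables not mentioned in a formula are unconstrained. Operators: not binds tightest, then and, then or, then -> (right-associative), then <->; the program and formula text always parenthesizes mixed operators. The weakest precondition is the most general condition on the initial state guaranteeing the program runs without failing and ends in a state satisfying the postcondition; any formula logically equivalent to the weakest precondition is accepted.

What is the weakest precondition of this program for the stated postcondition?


Working backward. After the program, the postcondition ((3*lim + x + 5 >= 5 -> 3*b + lim = 6) or x + h >= 4) and (h + 2*h - 7 > pos + b - 1 and (lim - 2 <= 6 or 2*lim < 6)) must hold; in canonical form it is ((3*lim + x >= 0 -> 3*b + lim = 6) or h + x >= 4) and 3*h > b + pos + 6 and (lim <= 8 or 2*lim < 6).
Before x := 3*pos - 2: ((3*lim + 3*pos >= 2 -> 3*b + lim = 6) or h + 3*pos >= 6) and 3*h > b + pos + 6 and (lim <= 8 or 2*lim < 6)
Before skip: ((3*lim + 3*pos >= 2 -> 3*b + lim = 6) or h + 3*pos >= 6) and 3*h > b + pos + 6 and (lim <= 8 or 2*lim < 6)
Before x := h - 6: ((3*lim + 3*pos >= 2 -> 3*b + lim = 6) or h + 3*pos >= 6) and 3*h > b + pos + 6 and (lim <= 8 or 2*lim < 6)
Answer: WP = ((3*lim + 3*pos >= 2 -> 3*b + lim = 6) or h + 3*pos >= 6) and 3*h > b + pos + 6 and (lim <= 8 or 2*lim < 6)


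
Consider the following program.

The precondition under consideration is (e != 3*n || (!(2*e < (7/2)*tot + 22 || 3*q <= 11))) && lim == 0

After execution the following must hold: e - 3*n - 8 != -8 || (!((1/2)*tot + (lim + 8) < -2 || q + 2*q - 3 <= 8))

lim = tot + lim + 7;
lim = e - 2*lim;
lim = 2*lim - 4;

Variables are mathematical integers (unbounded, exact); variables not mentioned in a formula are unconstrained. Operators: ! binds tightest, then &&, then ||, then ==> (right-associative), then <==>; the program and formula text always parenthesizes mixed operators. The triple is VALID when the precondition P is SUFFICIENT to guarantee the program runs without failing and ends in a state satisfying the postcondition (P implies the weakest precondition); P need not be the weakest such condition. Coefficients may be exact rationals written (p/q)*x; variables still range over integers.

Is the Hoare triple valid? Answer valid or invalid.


Working backward. After the program, the postcondition e - 3*n - 8 != -8 || (!((1/2)*tot + (lim + 8) < -2 || q + 2*q - 3 <= 8)) must hold; in canonical form it is e != 3*n || (!(lim + (1/2)*tot < -10 || 3*q <= 11)).
Before lim := 2*lim - 4: e != 3*n || (!(2*lim + (1/2)*tot < -6 || 3*q <= 11))
Before lim := e - 2*lim: e != 3*n || (!(2*e + (1/2)*tot < 4*lim - 6 || 3*q <= 11))
Before lim := tot + lim + 7: e != 3*n || (!(2*e < 4*lim + (7/2)*tot + 22 || 3*q <= 11))
The weakest precondition is e != 3*n || (!(2*e < 4*lim + (7/2)*tot + 22 || 3*q <= 11)).
Check whether (e != 3*n || (!(2*e < (7/2)*tot + 22 || 3*q <= 11))) && lim == 0 implies it.
Every state satisfying the precondition satisfies the weakest precondition: the implication holds.
Answer: valid


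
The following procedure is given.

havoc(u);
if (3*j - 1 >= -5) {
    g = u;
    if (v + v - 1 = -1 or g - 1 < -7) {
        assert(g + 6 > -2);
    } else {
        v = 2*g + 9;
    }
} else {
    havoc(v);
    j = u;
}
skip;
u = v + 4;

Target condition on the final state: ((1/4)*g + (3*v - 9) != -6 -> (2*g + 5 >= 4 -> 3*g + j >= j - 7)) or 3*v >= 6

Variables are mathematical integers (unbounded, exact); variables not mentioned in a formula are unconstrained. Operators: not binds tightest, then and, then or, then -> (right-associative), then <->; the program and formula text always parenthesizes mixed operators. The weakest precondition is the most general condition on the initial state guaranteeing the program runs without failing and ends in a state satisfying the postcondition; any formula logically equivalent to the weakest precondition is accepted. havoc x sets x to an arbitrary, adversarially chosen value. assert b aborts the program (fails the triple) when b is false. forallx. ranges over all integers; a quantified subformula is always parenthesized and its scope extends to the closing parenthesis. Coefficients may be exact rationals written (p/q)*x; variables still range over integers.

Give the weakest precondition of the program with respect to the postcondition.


Working backward. After the program, the postcondition ((1/4)*g + (3*v - 9) != -6 -> (2*g + 5 >= 4 -> 3*g + j >= j - 7)) or 3*v >= 6 must hold; in canonical form it is ((1/4)*g + 3*v != 3 -> (2*g >= -1 -> 3*g >= -7)) or 3*v >= 6.
Before u := v + 4: ((1/4)*g + 3*v != 3 -> (2*g >= -1 -> 3*g >= -7)) or 3*v >= 6
Before skip: ((1/4)*g + 3*v != 3 -> (2*g >= -1 -> 3*g >= -7)) or 3*v >= 6
Then branch requires ((2*v = 0 or u < -6) -> (u > -8 and (((1/4)*u + 3*v != 3 -> (2*u >= -1 -> 3*u >= -7)) or 3*v >= 6))) and ((not (2*v = 0 or u < -6)) -> (((25/4)*u != -24 -> (2*u >= -1 -> 3*u >= -7)) or 6*u >= -21)); else branch requires forall v_1. (((1/4)*g + 3*v_1 != 3 -> (2*g >= -1 -> 3*g >= -7)) or 3*v_1 >= 6).
Before the if: (3*j >= -4 -> (((2*v = 0 or u < -6) -> (u > -8 and (((1/4)*u + 3*v != 3 -> (2*u >= -1 -> 3*u >= -7)) or 3*v >= 6))) and ((not (2*v = 0 or u < -6)) -> (((25/4)*u != -24 -> (2*u >= -1 -> 3*u >= -7)) or 6*u >= -21)))) and ((not (3*j >= -4)) -> (forall v_1. (((1/4)*g + 3*v_1 != 3 -> (2*g >= -1 -> 3*g >= -7)) or 3*v_1 >= 6)))
Before havoc u: forall u_1. ((3*j >= -4 -> (((2*v = 0 or u_1 < -6) -> (u_1 > -8 and (((1/4)*u_1 + 3*v != 3 -> (2*u_1 >= -1 -> 3*u_1 >= -7)) or 3*v >= 6))) and ((not (2*v = 0 or u_1 < -6)) -> (((25/4)*u_1 != -24 -> (2*u_1 >= -1 -> 3*u_1 >= -7)) or 6*u_1 >= -21)))) and ((not (3*j >= -4)) -> (forall v_1. (((1/4)*g + 3*v_1 != 3 -> (2*g >= -1 -> 3*g >= -7)) or 3*v_1 >= 6))))
Answer: WP = forall u_1. ((3*j >= -4 -> (((2*v = 0 or u_1 < -6) -> (u_1 > -8 and (((1/4)*u_1 + 3*v != 3 -> (2*u_1 >= -1 -> 3*u_1 >= -7)) or 3*v >= 6))) and ((not (2*v = 0 or u_1 < -6)) -> (((25/4)*u_1 != -24 -> (2*u_1 >= -1 -> 3*u_1 >= -7)) or 6*u_1 >= -21)))) and ((not (3*j >= -4)) -> (forall v_1. (((1/4)*g + 3*v_1 != 3 -> (2*g >= -1 -> 3*g >= -7)) or 3*v_1 >= 6))))


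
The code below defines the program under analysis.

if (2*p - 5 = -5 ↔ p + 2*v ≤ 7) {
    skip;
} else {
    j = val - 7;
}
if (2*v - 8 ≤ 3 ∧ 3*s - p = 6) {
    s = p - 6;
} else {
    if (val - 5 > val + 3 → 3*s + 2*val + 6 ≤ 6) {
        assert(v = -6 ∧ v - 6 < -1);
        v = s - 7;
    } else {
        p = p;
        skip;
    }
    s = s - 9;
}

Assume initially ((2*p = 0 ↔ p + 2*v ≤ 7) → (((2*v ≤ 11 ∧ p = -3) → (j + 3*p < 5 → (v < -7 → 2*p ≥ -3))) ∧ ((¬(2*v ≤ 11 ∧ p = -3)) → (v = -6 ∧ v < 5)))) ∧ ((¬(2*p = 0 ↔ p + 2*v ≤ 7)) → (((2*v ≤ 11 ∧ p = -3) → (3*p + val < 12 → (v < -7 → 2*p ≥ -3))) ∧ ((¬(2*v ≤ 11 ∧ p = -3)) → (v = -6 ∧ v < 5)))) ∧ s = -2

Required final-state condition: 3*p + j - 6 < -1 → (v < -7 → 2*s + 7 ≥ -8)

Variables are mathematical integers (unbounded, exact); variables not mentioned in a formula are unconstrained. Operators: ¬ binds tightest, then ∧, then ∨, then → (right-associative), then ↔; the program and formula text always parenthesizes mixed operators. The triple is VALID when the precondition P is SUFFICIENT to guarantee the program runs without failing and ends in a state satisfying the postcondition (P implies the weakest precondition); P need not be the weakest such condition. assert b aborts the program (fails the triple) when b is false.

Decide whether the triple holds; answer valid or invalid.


Working backward. After the program, the postcondition 3*p + j - 6 < -1 → (v < -7 → 2*s + 7 ≥ -8) must hold; in canonical form it is j + 3*p < 5 → (v < -7 → 2*s ≥ -15).
Then branch requires j + 3*p < 5 → (v < -7 → 2*p ≥ -3); else branch requires v = -6 ∧ v < 5 ∧ (j + 3*p < 5 → (s < 0 → 2*s ≥ 3)).
Before the if: ((2*v ≤ 11 ∧ 3*s = p + 6) → (j + 3*p < 5 → (v < -7 → 2*p ≥ -3))) ∧ ((¬(2*v ≤ 11 ∧ 3*s = p + 6)) → (v = -6 ∧ v < 5 ∧ (j + 3*p < 5 → (s < 0 → 2*s ≥ 3))))
Then branch requires ((2*v ≤ 11 ∧ 3*s = p + 6) → (j + 3*p < 5 → (v < -7 → 2*p ≥ -3))) ∧ ((¬(2*v ≤ 11 ∧ 3*s = p + 6)) → (v = -6 ∧ v < 5 ∧ (j + 3*p < 5 → (s < 0 → 2*s ≥ 3)))); else branch requires ((2*v ≤ 11 ∧ 3*s = p + 6) → (3*p + val < 12 → (v < -7 → 2*p ≥ -3))) ∧ ((¬(2*v ≤ 11 ∧ 3*s = p + 6)) → (v = -6 ∧ v < 5 ∧ (3*p + val < 12 → (s < 0 → 2*s ≥ 3)))).
Before the if: ((2*p = 0 ↔ p + 2*v ≤ 7) → (((2*v ≤ 11 ∧ 3*s = p + 6) → (j + 3*p < 5 → (v < -7 → 2*p ≥ -3))) ∧ ((¬(2*v ≤ 11 ∧ 3*s = p + 6)) → (v = -6 ∧ v < 5 ∧ (j + 3*p < 5 → (s < 0 → 2*s ≥ 3)))))) ∧ ((¬(2*p = 0 ↔ p + 2*v ≤ 7)) → (((2*v ≤ 11 ∧ 3*s = p + 6) → (3*p + val < 12 → (v < -7 → 2*p ≥ -3))) ∧ ((¬(2*v ≤ 11 ∧ 3*s = p + 6)) → (v = -6 ∧ v < 5 ∧ (3*p + val < 12 → (s < 0 → 2*s ≥ 3))))))
The weakest precondition is ((2*p = 0 ↔ p + 2*v ≤ 7) → (((2*v ≤ 11 ∧ 3*s = p + 6) → (j + 3*p < 5 → (v < -7 → 2*p ≥ -3))) ∧ ((¬(2*v ≤ 11 ∧ 3*s = p + 6)) → (v = -6 ∧ v < 5 ∧ (j + 3*p < 5 → (s < 0 → 2*s ≥ 3)))))) ∧ ((¬(2*p = 0 ↔ p + 2*v ≤ 7)) → (((2*v ≤ 11 ∧ 3*s = p + 6) → (3*p + val < 12 → (v < -7 → 2*p ≥ -3))) ∧ ((¬(2*v ≤ 11 ∧ 3*s = p + 6)) → (v = -6 ∧ v < 5 ∧ (3*p + val < 12 → (s < 0 → 2*s ≥ 3)))))).
Check whether ((2*p = 0 ↔ p + 2*v ≤ 7) → (((2*v ≤ 11 ∧ p = -3) → (j + 3*p < 5 → (v < -7 → 2*p ≥ -3))) ∧ ((¬(2*v ≤ 11 ∧ p = -3)) → (v = -6 ∧ v < 5)))) ∧ ((¬(2*p = 0 ↔ p + 2*v ≤ 7)) → (((2*v ≤ 11 ∧ p = -3) → (3*p + val < 12 → (v < -7 → 2*p ≥ -3))) ∧ ((¬(2*v ≤ 11 ∧ p = -3)) → (v = -6 ∧ v < 5)))) ∧ s = -2 implies it.
Countermodel: at the initial state j = -56, p = 20, s = -2, v = -6, val = -48, the precondition holds but the weakest precondition fails.
Answer: invalid


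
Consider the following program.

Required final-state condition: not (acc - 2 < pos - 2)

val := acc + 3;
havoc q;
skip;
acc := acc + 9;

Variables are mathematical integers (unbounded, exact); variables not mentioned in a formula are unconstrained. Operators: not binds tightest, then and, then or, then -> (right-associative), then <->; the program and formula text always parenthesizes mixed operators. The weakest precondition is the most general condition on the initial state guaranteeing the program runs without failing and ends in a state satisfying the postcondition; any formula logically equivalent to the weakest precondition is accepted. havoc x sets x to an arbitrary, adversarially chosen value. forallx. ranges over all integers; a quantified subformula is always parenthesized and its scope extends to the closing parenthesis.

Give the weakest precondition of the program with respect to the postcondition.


Working backward. After the program, the postcondition not (acc - 2 < pos - 2) must hold; in canonical form it is not (acc < pos).
Before acc := acc + 9: not (acc < pos - 9)
Before skip: not (acc < pos - 9)
Before havoc q: not (acc < pos - 9)
Before val := acc + 3: not (acc < pos - 9)
Answer: WP = not (acc < pos - 9)


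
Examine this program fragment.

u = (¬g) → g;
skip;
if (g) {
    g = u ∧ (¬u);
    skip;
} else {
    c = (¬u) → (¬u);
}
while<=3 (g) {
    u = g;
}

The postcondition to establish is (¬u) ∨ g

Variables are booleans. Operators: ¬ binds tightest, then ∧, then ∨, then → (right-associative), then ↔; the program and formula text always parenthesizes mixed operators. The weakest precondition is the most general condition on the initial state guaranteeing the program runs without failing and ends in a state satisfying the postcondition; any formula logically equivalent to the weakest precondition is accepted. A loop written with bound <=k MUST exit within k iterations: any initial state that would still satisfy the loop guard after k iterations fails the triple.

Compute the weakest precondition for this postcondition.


Working backward. After the program, (¬u) ∨ g must hold.
Before the loop (bound <=3), unroll the exhaustion recursion (WP_0 = exit-now case; WP_j = one more guarded iteration, up to j = 3):
  WP_0: (¬g) ∧ ((¬u) ∨ g)
  WP_1: (g → (¬g)) ∧ ((¬g) → ((¬u) ∨ g))
  WP_2: (g → (g → (¬g))) ∧ ((¬g) → ((¬u) ∨ g))
  WP_3: (g → (g → (g → (¬g)))) ∧ ((¬g) → ((¬u) ∨ g))
So before the loop: (g → (g → (g → (¬g)))) ∧ ((¬g) → ((¬u) ∨ g))
Then branch requires ¬u; else branch requires (g → (g → (g → (¬g)))) ∧ ((¬g) → ((¬u) ∨ g)).
Before the if: (g → (¬u)) ∧ ((¬g) → ((g → (g → (g → (¬g)))) ∧ ((¬g) → ((¬u) ∨ g))))
Before skip: (g → (¬u)) ∧ ((¬g) → ((g → (g → (g → (¬g)))) ∧ ((¬g) → ((¬u) ∨ g))))
Before u := (¬g) → g: (g → (¬((¬g) → g))) ∧ ((¬g) → ((g → (g → (g → (¬g)))) ∧ ((¬g) → ((¬((¬g) → g)) ∨ g))))
Answer: WP = (g → (¬((¬g) → g))) ∧ ((¬g) → ((g → (g → (g → (¬g)))) ∧ ((¬g) → ((¬((¬g) → g)) ∨ g))))


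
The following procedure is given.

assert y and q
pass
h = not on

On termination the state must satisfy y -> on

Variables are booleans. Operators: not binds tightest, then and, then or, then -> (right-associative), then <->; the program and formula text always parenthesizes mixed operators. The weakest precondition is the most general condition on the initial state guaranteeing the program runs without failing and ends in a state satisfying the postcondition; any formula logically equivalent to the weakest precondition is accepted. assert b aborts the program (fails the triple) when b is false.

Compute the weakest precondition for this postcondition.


Working backward. After the program, y -> on must hold.
Before h := not on: y -> on
Before skip: y -> on
Before assert y and q: y and q and (y -> on)
Answer: WP = y and q and (y -> on)


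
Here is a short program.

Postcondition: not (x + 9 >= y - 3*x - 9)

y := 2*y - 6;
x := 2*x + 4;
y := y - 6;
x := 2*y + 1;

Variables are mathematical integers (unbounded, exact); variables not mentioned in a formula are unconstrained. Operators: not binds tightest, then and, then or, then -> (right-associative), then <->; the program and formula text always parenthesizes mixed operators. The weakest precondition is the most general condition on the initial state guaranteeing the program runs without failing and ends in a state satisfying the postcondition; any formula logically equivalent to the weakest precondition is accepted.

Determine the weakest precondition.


Working backward. After the program, the postcondition not (x + 9 >= y - 3*x - 9) must hold; in canonical form it is not (4*x >= y - 18).
Before x := 2*y + 1: not (7*y >= -22)
Before y := y - 6: not (7*y >= 20)
Before x := 2*x + 4: not (7*y >= 20)
Before y := 2*y - 6: not (14*y >= 62)
Answer: WP = not (14*y >= 62)


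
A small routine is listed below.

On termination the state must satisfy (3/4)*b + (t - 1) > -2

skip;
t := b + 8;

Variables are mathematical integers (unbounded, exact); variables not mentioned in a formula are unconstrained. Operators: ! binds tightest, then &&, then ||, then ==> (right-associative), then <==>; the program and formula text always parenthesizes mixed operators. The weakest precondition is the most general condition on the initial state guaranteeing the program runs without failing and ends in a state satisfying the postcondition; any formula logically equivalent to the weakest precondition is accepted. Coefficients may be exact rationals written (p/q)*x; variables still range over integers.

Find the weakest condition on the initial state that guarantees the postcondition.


Working backward. After the program, the postcondition (3/4)*b + (t - 1) > -2 must hold; in canonical form it is (3/4)*b + t > -1.
Before t := b + 8: (7/4)*b > -9
Before skip: (7/4)*b > -9
Answer: WP = (7/4)*b > -9


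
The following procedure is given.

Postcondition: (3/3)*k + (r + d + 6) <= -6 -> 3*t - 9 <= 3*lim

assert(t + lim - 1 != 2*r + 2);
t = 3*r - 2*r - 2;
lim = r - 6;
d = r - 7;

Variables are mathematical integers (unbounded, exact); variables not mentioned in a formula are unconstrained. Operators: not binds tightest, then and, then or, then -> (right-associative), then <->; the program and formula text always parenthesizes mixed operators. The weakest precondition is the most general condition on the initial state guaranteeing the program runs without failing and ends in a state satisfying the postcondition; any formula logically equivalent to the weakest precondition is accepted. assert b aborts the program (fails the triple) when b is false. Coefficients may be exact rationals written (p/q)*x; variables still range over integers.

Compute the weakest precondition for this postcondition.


Working backward. After the program, the postcondition (3/3)*k + (r + d + 6) <= -6 -> 3*t - 9 <= 3*lim must hold; in canonical form it is d + k + r <= -12 -> 3*t <= 3*lim + 9.
Before d := r - 7: k + 2*r <= -5 -> 3*t <= 3*lim + 9
Before lim := r - 6: k + 2*r <= -5 -> 3*t <= 3*r - 9
Before t := 3*r - 2*r - 2: not (k + 2*r <= -5)
Before assert t + lim - 1 != 2*r + 2: lim + t != 2*r + 3 and (not (k + 2*r <= -5))
Answer: WP = lim + t != 2*r + 3 and (not (k + 2*r <= -5))


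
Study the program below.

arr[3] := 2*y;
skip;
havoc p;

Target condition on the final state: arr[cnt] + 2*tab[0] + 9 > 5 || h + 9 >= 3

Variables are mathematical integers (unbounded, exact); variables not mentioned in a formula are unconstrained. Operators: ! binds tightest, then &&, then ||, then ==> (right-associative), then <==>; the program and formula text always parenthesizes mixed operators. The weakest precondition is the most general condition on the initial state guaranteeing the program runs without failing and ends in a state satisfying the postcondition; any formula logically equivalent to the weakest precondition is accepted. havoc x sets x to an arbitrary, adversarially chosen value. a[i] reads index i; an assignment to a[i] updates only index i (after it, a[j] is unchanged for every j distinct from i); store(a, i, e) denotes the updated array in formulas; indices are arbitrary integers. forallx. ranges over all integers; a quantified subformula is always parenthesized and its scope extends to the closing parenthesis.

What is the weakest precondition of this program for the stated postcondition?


Working backward. After the program, the postcondition arr[cnt] + 2*tab[0] + 9 > 5 || h + 9 >= 3 must hold; in canonical form it is arr[cnt] + 2*tab[0] > -4 || h >= -6.
Before havoc p: arr[cnt] + 2*tab[0] > -4 || h >= -6
Before skip: arr[cnt] + 2*tab[0] > -4 || h >= -6
Before arr[3] := 2*y: 2*tab[0] + store(arr, 3, 2*y)[cnt] > -4 || h >= -6
Answer: WP = 2*tab[0] + store(arr, 3, 2*y)[cnt] > -4 || h >= -6


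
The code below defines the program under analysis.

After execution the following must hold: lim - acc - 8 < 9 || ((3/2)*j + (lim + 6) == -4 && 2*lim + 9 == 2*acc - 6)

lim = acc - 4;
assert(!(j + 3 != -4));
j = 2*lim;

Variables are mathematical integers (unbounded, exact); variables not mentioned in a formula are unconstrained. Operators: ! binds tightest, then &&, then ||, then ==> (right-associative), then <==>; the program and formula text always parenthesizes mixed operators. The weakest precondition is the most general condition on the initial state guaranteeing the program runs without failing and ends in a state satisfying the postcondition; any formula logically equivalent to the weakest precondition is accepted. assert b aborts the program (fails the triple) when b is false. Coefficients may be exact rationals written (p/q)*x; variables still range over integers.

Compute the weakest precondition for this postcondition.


Working backward. After the program, the postcondition lim - acc - 8 < 9 || ((3/2)*j + (lim + 6) == -4 && 2*lim + 9 == 2*acc - 6) must hold; in canonical form it is lim < acc + 17 || ((3/2)*j + lim == -10 && 2*lim == 2*acc - 15).
Before j := 2*lim: lim < acc + 17 || (4*lim == -10 && 2*lim == 2*acc - 15)
Before assert !(j + 3 != -4): (!(j != -7)) && (lim < acc + 17 || (4*lim == -10 && 2*lim == 2*acc - 15))
Before lim := acc - 4: !(j != -7)
Answer: WP = !(j != -7)


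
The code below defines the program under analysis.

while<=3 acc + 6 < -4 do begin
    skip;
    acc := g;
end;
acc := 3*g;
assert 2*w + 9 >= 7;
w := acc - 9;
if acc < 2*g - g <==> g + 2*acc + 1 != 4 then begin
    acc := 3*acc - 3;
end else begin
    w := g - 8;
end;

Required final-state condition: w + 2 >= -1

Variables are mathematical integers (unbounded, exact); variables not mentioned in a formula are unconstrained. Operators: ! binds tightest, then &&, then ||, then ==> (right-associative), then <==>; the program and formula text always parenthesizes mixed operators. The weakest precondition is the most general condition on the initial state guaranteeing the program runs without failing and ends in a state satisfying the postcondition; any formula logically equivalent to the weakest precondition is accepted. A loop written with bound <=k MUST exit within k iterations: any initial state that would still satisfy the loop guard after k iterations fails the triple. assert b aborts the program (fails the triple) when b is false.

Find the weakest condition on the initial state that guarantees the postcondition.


Working backward. After the program, the postcondition w + 2 >= -1 must hold; in canonical form it is w >= -3.
Then branch requires w >= -3; else branch requires g >= 5.
Before the if: ((acc < g <==> 2*acc + g != 3) ==> w >= -3) && ((!(acc < g <==> 2*acc + g != 3)) ==> g >= 5)
Before w := acc - 9: ((acc < g <==> 2*acc + g != 3) ==> acc >= 6) && ((!(acc < g <==> 2*acc + g != 3)) ==> g >= 5)
Before assert 2*w + 9 >= 7: 2*w >= -2 && ((acc < g <==> 2*acc + g != 3) ==> acc >= 6) && ((!(acc < g <==> 2*acc + g != 3)) ==> g >= 5)
Before acc := 3*g: 2*w >= -2 && ((2*g < 0 <==> 7*g != 3) ==> 3*g >= 6) && ((!(2*g < 0 <==> 7*g != 3)) ==> g >= 5)
Before the loop (bound <=3), unroll the exhaustion recursion (WP_0 = exit-now case; WP_j = one more guarded iteration, up to j = 3):
  WP_0: (!(acc < -10)) && 2*w >= -2 && ((2*g < 0 <==> 7*g != 3) ==> 3*g >= 6) && ((!(2*g < 0 <==> 7*g != 3)) ==> g >= 5)
  WP_1: (acc < -10 ==> ((!(g < -10)) && 2*w >= -2 && ((2*g < 0 <==> 7*g != 3) ==> 3*g >= 6) && ((!(2*g < 0 <==> 7*g != 3)) ==> g >= 5))) && ((!(acc < -10)) ==> (2*w >= -2 && ((2*g < 0 <==> 7*g != 3) ==> 3*g >= 6) && ((!(2*g < 0 <==> 7*g != 3)) ==> g >= 5)))
  WP_2: (acc < -10 ==> ((g < -10 ==> ((!(g < -10)) && 2*w >= -2 && ((2*g < 0 <==> 7*g != 3) ==> 3*g >= 6) && ((!(2*g < 0 <==> 7*g != 3)) ==> g >= 5))) && ((!(g < -10)) ==> (2*w >= -2 && ((2*g < 0 <==> 7*g != 3) ==> 3*g >= 6) && ((!(2*g < 0 <==> 7*g != 3)) ==> g >= 5))))) && ((!(acc < -10)) ==> (2*w >= -2 && ((2*g < 0 <==> 7*g != 3) ==> 3*g >= 6) && ((!(2*g < 0 <==> 7*g != 3)) ==> g >= 5)))
  WP_3: (acc < -10 ==> ((g < -10 ==> ((g < -10 ==> ((!(g < -10)) && 2*w >= -2 && ((2*g < 0 <==> 7*g != 3) ==> 3*g >= 6) && ((!(2*g < 0 <==> 7*g != 3)) ==> g >= 5))) && ((!(g < -10)) ==> (2*w >= -2 && ((2*g < 0 <==> 7*g != 3) ==> 3*g >= 6) && ((!(2*g < 0 <==> 7*g != 3)) ==> g >= 5))))) && ((!(g < -10)) ==> (2*w >= -2 && ((2*g < 0 <==> 7*g != 3) ==> 3*g >= 6) && ((!(2*g < 0 <==> 7*g != 3)) ==> g >= 5))))) && ((!(acc < -10)) ==> (2*w >= -2 && ((2*g < 0 <==> 7*g != 3) ==> 3*g >= 6) && ((!(2*g < 0 <==> 7*g != 3)) ==> g >= 5)))
So before the loop: (acc < -10 ==> ((g < -10 ==> ((g < -10 ==> ((!(g < -10)) && 2*w >= -2 && ((2*g < 0 <==> 7*g != 3) ==> 3*g >= 6) && ((!(2*g < 0 <==> 7*g != 3)) ==> g >= 5))) && ((!(g < -10)) ==> (2*w >= -2 && ((2*g < 0 <==> 7*g != 3) ==> 3*g >= 6) && ((!(2*g < 0 <==> 7*g != 3)) ==> g >= 5))))) && ((!(g < -10)) ==> (2*w >= -2 && ((2*g < 0 <==> 7*g != 3) ==> 3*g >= 6) && ((!(2*g < 0 <==> 7*g != 3)) ==> g >= 5))))) && ((!(acc < -10)) ==> (2*w >= -2 && ((2*g < 0 <==> 7*g != 3) ==> 3*g >= 6) && ((!(2*g < 0 <==> 7*g != 3)) ==> g >= 5)))
Answer: WP = (acc < -10 ==> ((g < -10 ==> ((g < -10 ==> ((!(g < -10)) && 2*w >= -2 && ((2*g < 0 <==> 7*g != 3) ==> 3*g >= 6) && ((!(2*g < 0 <==> 7*g != 3)) ==> g >= 5))) && ((!(g < -10)) ==> (2*w >= -2 && ((2*g < 0 <==> 7*g != 3) ==> 3*g >= 6) && ((!(2*g < 0 <==> 7*g != 3)) ==> g >= 5))))) && ((!(g < -10)) ==> (2*w >= -2 && ((2*g < 0 <==> 7*g != 3) ==> 3*g >= 6) && ((!(2*g < 0 <==> 7*g != 3)) ==> g >= 5))))) && ((!(acc < -10)) ==> (2*w >= -2 && ((2*g < 0 <==> 7*g != 3) ==> 3*g >= 6) && ((!(2*g < 0 <==> 7*g != 3)) ==> g >= 5)))


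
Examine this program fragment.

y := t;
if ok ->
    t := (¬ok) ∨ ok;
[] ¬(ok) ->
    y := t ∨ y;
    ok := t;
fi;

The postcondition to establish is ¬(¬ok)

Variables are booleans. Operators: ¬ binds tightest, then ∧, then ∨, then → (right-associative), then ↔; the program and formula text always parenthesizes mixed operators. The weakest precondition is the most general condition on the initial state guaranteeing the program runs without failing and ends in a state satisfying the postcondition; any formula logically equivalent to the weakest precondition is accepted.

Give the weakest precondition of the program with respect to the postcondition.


Working backward. After the program, the postcondition ¬(¬ok) must hold; in canonical form it is ok.
Then branch requires ok; else branch requires t.
Before the if: (¬ok) → t
Before y := t: (¬ok) → t
Answer: WP = (¬ok) → t


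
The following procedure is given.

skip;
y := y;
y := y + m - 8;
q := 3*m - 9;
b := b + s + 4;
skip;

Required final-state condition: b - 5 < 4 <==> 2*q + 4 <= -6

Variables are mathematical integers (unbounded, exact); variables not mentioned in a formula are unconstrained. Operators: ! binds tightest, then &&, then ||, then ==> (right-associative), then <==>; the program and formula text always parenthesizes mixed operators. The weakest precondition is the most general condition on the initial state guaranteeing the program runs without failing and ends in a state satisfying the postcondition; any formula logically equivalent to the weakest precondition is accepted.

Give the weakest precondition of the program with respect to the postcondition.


Working backward. After the program, the postcondition b - 5 < 4 <==> 2*q + 4 <= -6 must hold; in canonical form it is b < 9 <==> 2*q <= -10.
Before skip: b < 9 <==> 2*q <= -10
Before b := b + s + 4: b + s < 5 <==> 2*q <= -10
Before q := 3*m - 9: b + s < 5 <==> 6*m <= 8
Before y := y + m - 8: b + s < 5 <==> 6*m <= 8
Before y := y: b + s < 5 <==> 6*m <= 8
Before skip: b + s < 5 <==> 6*m <= 8
Answer: WP = b + s < 5 <==> 6*m <= 8


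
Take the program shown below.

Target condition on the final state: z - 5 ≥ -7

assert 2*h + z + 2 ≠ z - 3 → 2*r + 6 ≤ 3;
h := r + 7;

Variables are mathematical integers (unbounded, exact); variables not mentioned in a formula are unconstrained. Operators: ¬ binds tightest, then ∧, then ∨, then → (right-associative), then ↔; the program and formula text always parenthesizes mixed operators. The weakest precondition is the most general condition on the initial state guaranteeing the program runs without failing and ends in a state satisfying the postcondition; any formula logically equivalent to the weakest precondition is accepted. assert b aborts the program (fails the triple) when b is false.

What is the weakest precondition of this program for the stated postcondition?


Working backward. After the program, the postcondition z - 5 ≥ -7 must hold; in canonical form it is z ≥ -2.
Before h := r + 7: z ≥ -2
Before assert 2*h + z + 2 ≠ z - 3 → 2*r + 6 ≤ 3: (2*h ≠ -5 → 2*r ≤ -3) ∧ z ≥ -2
Answer: WP = (2*h ≠ -5 → 2*r ≤ -3) ∧ z ≥ -2


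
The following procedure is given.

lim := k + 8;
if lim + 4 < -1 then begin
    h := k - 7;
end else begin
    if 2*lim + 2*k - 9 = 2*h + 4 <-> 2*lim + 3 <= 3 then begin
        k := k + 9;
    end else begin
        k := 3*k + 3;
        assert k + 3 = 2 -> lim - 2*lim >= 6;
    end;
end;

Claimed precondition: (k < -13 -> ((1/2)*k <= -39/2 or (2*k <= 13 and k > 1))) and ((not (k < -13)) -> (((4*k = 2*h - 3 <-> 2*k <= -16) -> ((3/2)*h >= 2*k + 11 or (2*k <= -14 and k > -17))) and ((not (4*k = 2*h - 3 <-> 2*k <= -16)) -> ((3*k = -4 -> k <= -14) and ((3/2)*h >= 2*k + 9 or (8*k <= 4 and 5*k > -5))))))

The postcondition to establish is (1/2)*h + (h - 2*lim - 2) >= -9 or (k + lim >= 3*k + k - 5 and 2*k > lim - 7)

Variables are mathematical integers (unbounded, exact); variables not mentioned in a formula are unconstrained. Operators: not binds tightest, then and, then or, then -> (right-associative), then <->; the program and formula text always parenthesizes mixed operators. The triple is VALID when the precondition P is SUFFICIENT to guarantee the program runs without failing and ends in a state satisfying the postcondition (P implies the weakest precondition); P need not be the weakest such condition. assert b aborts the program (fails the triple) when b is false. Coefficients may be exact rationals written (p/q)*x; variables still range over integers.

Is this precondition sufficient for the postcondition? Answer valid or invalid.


Working backward. After the program, the postcondition (1/2)*h + (h - 2*lim - 2) >= -9 or (k + lim >= 3*k + k - 5 and 2*k > lim - 7) must hold; in canonical form it is (3/2)*h >= 2*lim - 7 or (lim >= 3*k - 5 and 2*k > lim - 7).
Then branch requires (3/2)*k >= 2*lim + 7/2 or (lim >= 3*k - 5 and 2*k > lim - 7); else branch requires ((2*k + 2*lim = 2*h + 13 <-> 2*lim <= 0) -> ((3/2)*h >= 2*lim - 7 or (lim >= 3*k + 22 and 2*k > lim - 25))) and ((not (2*k + 2*lim = 2*h + 13 <-> 2*lim <= 0)) -> ((3*k = -4 -> lim <= -6) and ((3/2)*h >= 2*lim - 7 or (lim >= 9*k + 4 and 6*k > lim - 13)))).
Before the if: (lim < -5 -> ((3/2)*k >= 2*lim + 7/2 or (lim >= 3*k - 5 and 2*k > lim - 7))) and ((not (lim < -5)) -> (((2*k + 2*lim = 2*h + 13 <-> 2*lim <= 0) -> ((3/2)*h >= 2*lim - 7 or (lim >= 3*k + 22 and 2*k > lim - 25))) and ((not (2*k + 2*lim = 2*h + 13 <-> 2*lim <= 0)) -> ((3*k = -4 -> lim <= -6) and ((3/2)*h >= 2*lim - 7 or (lim >= 9*k + 4 and 6*k > lim - 13))))))
Before lim := k + 8: (k < -13 -> ((1/2)*k <= -39/2 or (2*k <= 13 and k > 1))) and ((not (k < -13)) -> (((4*k = 2*h - 3 <-> 2*k <= -16) -> ((3/2)*h >= 2*k + 9 or (2*k <= -14 and k > -17))) and ((not (4*k = 2*h - 3 <-> 2*k <= -16)) -> ((3*k = -4 -> k <= -14) and ((3/2)*h >= 2*k + 9 or (8*k <= 4 and 5*k > -5))))))
The weakest precondition is (k < -13 -> ((1/2)*k <= -39/2 or (2*k <= 13 and k > 1))) and ((not (k < -13)) -> (((4*k = 2*h - 3 <-> 2*k <= -16) -> ((3/2)*h >= 2*k + 9 or (2*k <= -14 and k > -17))) and ((not (4*k = 2*h - 3 <-> 2*k <= -16)) -> ((3*k = -4 -> k <= -14) and ((3/2)*h >= 2*k + 9 or (8*k <= 4 and 5*k > -5)))))).
Check whether (k < -13 -> ((1/2)*k <= -39/2 or (2*k <= 13 and k > 1))) and ((not (k < -13)) -> (((4*k = 2*h - 3 <-> 2*k <= -16) -> ((3/2)*h >= 2*k + 11 or (2*k <= -14 and k > -17))) and ((not (4*k = 2*h - 3 <-> 2*k <= -16)) -> ((3*k = -4 -> k <= -14) and ((3/2)*h >= 2*k + 9 or (8*k <= 4 and 5*k > -5)))))) implies it.
Every state satisfying the precondition satisfies the weakest precondition: the implication holds.
Answer: valid
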